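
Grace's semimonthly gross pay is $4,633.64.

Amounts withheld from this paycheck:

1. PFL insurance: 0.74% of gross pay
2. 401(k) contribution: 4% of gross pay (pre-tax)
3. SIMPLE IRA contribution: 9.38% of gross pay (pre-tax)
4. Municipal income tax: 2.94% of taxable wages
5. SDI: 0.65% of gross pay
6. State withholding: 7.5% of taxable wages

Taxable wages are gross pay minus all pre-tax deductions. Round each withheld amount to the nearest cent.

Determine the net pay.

$3,530.22

401(k) contribution: $4,633.64 × 0.04 = $185.35
SIMPLE IRA contribution: $4,633.64 × 0.0938 = $434.64
Pre-tax total = $185.35 + $434.64 = $619.99
Taxable wages = $4,633.64 − $619.99 = $4,013.65
Municipal income tax: $4,013.65 × 0.0294 = $118.00
State withholding: $4,013.65 × 0.075 = $301.02
SDI: $4,633.64 × 0.0065 = $30.12
PFL insurance: $4,633.64 × 0.0074 = $34.29
Total deductions = $185.35 + $434.64 + $118.00 + $301.02 + $30.12 + $34.29 = $1,103.42
Net pay = $4,633.64 − $1,103.42 = $3,530.22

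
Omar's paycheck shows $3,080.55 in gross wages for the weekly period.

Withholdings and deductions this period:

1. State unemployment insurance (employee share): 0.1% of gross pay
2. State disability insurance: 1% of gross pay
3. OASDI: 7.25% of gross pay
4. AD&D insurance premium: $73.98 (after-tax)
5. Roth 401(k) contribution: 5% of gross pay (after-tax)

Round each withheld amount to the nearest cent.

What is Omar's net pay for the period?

State disability insurance: $3,080.55 × 0.01 = $30.81
OASDI: $3,080.55 × 0.0725 = $223.34
State unemployment insurance (employee share): $3,080.55 × 0.001 = $3.08
AD&D insurance premium: $73.98
Roth 401(k) contribution: $3,080.55 × 0.05 = $154.03
Total deductions = $30.81 + $223.34 + $3.08 + $73.98 + $154.03 = $485.24
Net pay = $3,080.55 − $485.24 = $2,595.31

$2,595.31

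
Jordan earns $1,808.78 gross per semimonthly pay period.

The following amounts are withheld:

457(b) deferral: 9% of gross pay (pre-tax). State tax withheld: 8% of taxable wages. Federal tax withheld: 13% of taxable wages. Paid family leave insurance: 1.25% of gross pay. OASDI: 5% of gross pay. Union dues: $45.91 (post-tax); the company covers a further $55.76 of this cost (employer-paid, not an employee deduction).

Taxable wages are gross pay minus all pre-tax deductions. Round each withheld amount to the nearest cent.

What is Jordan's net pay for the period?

$1,141.37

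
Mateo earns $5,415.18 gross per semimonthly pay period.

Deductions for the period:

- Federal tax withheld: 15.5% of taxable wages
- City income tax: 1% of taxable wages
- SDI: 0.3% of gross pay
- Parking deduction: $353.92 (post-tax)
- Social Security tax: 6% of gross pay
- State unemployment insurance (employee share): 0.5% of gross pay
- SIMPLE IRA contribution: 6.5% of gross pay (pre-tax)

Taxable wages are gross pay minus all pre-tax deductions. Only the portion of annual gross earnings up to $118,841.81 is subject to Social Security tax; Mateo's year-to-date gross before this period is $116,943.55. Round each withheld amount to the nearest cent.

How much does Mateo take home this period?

SIMPLE IRA contribution: $5,415.18 × 0.065 = $351.99
Taxable wages = $5,415.18 − $351.99 = $5,063.19
City income tax: $5,063.19 × 0.01 = $50.63
Federal tax withheld: $5,063.19 × 0.155 = $784.79
State unemployment insurance (employee share): $5,415.18 × 0.005 = $27.08
SDI: $5,415.18 × 0.003 = $16.25
Social Security tax: only $118,841.81 − $116,943.55 = $1,898.26 of this check is subject → $1,898.26 × 0.06 = $113.90
Parking deduction: $353.92
Total deductions = $351.99 + $50.63 + $784.79 + $27.08 + $16.25 + $113.90 + $353.92 = $1,698.56
Net pay = $5,415.18 − $1,698.56 = $3,716.62

$3,716.62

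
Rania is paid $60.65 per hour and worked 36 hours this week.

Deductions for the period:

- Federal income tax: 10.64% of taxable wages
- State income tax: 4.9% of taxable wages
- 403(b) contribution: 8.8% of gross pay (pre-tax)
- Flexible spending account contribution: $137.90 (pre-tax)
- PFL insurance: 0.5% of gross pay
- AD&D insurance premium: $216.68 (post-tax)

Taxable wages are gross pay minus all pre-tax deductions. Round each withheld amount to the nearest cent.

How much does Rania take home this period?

$1,337.75

Gross pay: 36 × $60.65 = $2,183.40
403(b) contribution: $2,183.40 × 0.088 = $192.14
Flexible spending account contribution: $137.90
Pre-tax total = $192.14 + $137.90 = $330.04
Taxable wages = $2,183.40 − $330.04 = $1,853.36
Federal income tax: $1,853.36 × 0.1064 = $197.20
State income tax: $1,853.36 × 0.049 = $90.81
PFL insurance: $2,183.40 × 0.005 = $10.92
AD&D insurance premium: $216.68
Total deductions = $192.14 + $137.90 + $197.20 + $90.81 + $10.92 + $216.68 = $845.65
Net pay = $2,183.40 − $845.65 = $1,337.75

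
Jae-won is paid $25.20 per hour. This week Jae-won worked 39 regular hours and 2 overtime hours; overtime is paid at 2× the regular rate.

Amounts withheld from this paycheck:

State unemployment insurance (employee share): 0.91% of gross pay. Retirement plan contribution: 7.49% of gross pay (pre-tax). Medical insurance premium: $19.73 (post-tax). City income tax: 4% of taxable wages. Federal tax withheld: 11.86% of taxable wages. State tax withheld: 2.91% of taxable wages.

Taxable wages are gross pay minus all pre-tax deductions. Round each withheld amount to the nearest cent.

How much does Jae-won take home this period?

$784.69

Regular pay: 39 × $25.20 = $982.80
Overtime pay: 2 × $25.20 × 2 = $100.80
Gross pay = $982.80 + $100.80 = $1,083.60
Retirement plan contribution: $1,083.60 × 0.0749 = $81.16
Taxable wages = $1,083.60 − $81.16 = $1,002.44
State tax withheld: $1,002.44 × 0.0291 = $29.17
City income tax: $1,002.44 × 0.04 = $40.10
Federal tax withheld: $1,002.44 × 0.1186 = $118.89
State unemployment insurance (employee share): $1,083.60 × 0.0091 = $9.86
Medical insurance premium: $19.73
Total deductions = $81.16 + $29.17 + $40.10 + $118.89 + $9.86 + $19.73 = $298.91
Net pay = $1,083.60 − $298.91 = $784.69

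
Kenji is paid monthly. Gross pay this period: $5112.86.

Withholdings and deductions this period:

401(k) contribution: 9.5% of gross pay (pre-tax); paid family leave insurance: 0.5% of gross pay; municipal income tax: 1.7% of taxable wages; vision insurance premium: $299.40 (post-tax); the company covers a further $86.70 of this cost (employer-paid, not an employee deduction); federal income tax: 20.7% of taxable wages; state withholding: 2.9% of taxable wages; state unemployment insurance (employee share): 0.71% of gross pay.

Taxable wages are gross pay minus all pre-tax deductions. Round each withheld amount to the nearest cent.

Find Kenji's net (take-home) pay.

$3095.21

401(k) contribution: $5112.86 × 0.095 = $485.72
Taxable wages = $5112.86 − $485.72 = $4627.14
Municipal income tax: $4627.14 × 0.017 = $78.66
State withholding: $4627.14 × 0.029 = $134.19
Federal income tax: $4627.14 × 0.207 = $957.82
State unemployment insurance (employee share): $5112.86 × 0.0071 = $36.30
Paid family leave insurance: $5112.86 × 0.005 = $25.56
Vision insurance premium: $299.40
(Employer's $86.70 toward vision insurance premium is not withheld from the employee.)
Total deductions = $485.72 + $78.66 + $134.19 + $957.82 + $36.30 + $25.56 + $299.40 = $2017.65
Net pay = $5112.86 − $2017.65 = $3095.21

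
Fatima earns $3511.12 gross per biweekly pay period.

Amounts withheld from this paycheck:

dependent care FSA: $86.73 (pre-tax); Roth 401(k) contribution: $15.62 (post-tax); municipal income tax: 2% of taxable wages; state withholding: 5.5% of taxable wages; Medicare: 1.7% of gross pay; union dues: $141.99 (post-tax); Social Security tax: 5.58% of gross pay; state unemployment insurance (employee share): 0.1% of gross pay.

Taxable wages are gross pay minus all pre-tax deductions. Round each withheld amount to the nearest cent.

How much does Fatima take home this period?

Dependent care FSA: $86.73
Taxable wages = $3511.12 − $86.73 = $3424.39
State withholding: $3424.39 × 0.055 = $188.34
Municipal income tax: $3424.39 × 0.02 = $68.49
Medicare: $3511.12 × 0.017 = $59.69
State unemployment insurance (employee share): $3511.12 × 0.001 = $3.51
Social Security tax: $3511.12 × 0.0558 = $195.92
Union dues: $141.99
Roth 401(k) contribution: $15.62
Total deductions = $86.73 + $188.34 + $68.49 + $59.69 + $3.51 + $195.92 + $141.99 + $15.62 = $760.29
Net pay = $3511.12 − $760.29 = $2750.83

$2750.83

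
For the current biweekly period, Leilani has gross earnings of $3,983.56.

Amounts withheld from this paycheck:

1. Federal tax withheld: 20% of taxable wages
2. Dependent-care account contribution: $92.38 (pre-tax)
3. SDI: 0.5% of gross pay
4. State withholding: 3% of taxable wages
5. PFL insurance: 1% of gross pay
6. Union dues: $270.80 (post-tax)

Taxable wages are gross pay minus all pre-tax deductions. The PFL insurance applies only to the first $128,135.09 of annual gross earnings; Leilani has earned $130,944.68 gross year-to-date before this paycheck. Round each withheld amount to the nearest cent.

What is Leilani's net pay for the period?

Dependent-care account contribution: $92.38
Taxable wages = $3,983.56 − $92.38 = $3,891.18
Federal tax withheld: $3,891.18 × 0.2 = $778.24
State withholding: $3,891.18 × 0.03 = $116.74
SDI: $3,983.56 × 0.005 = $19.92
PFL insurance: annual cap $128,135.09 already reached (YTD $130,944.68), so $0.00
Union dues: $270.80
Total deductions = $92.38 + $778.24 + $116.74 + $19.92 + $0.00 + $270.80 = $1,278.08
Net pay = $3,983.56 − $1,278.08 = $2,705.48

$2,705.48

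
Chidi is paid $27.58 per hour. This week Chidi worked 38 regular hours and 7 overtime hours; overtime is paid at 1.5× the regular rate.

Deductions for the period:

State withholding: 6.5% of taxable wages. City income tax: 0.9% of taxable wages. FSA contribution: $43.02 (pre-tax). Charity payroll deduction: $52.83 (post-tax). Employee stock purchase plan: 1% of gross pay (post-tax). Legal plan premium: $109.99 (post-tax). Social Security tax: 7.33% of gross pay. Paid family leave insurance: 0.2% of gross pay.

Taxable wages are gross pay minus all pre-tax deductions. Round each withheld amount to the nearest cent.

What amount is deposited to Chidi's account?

Regular pay: 38 × $27.58 = $1,048.04
Overtime pay: 7 × $27.58 × 1.5 = $289.59
Gross pay = $1,048.04 + $289.59 = $1,337.63
FSA contribution: $43.02
Taxable wages = $1,337.63 − $43.02 = $1,294.61
City income tax: $1,294.61 × 0.009 = $11.65
State withholding: $1,294.61 × 0.065 = $84.15
Social Security tax: $1,337.63 × 0.0733 = $98.05
Paid family leave insurance: $1,337.63 × 0.002 = $2.68
Employee stock purchase plan: $1,337.63 × 0.01 = $13.38
Charity payroll deduction: $52.83
Legal plan premium: $109.99
Total deductions = $43.02 + $11.65 + $84.15 + $98.05 + $2.68 + $13.38 + $52.83 + $109.99 = $415.75
Net pay = $1,337.63 − $415.75 = $921.88

$921.88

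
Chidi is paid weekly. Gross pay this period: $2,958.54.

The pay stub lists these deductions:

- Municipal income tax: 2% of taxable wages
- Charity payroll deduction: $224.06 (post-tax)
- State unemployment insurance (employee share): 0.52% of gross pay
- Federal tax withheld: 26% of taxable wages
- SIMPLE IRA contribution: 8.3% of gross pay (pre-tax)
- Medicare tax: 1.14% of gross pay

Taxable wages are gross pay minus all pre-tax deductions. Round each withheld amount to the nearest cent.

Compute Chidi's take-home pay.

SIMPLE IRA contribution: $2,958.54 × 0.083 = $245.56
Taxable wages = $2,958.54 − $245.56 = $2,712.98
Municipal income tax: $2,712.98 × 0.02 = $54.26
Federal tax withheld: $2,712.98 × 0.26 = $705.37
Medicare tax: $2,958.54 × 0.0114 = $33.73
State unemployment insurance (employee share): $2,958.54 × 0.0052 = $15.38
Charity payroll deduction: $224.06
Total deductions = $245.56 + $54.26 + $705.37 + $33.73 + $15.38 + $224.06 = $1,278.36
Net pay = $2,958.54 − $1,278.36 = $1,680.18

$1,680.18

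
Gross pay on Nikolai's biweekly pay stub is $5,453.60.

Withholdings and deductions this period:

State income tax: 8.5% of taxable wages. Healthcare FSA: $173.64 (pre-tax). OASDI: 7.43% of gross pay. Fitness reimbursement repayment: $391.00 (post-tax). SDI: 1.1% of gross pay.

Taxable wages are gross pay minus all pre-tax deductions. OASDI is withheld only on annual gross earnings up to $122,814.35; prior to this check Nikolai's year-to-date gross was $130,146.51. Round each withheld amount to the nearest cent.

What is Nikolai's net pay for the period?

$4,380.17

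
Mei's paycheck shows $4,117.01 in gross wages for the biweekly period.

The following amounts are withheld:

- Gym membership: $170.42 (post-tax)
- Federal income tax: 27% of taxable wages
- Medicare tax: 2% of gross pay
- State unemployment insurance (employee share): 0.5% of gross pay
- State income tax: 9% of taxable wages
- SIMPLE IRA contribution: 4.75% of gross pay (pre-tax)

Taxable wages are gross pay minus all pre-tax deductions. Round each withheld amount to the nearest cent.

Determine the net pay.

$2,236.38

SIMPLE IRA contribution: $4,117.01 × 0.0475 = $195.56
Taxable wages = $4,117.01 − $195.56 = $3,921.45
State income tax: $3,921.45 × 0.09 = $352.93
Federal income tax: $3,921.45 × 0.27 = $1,058.79
State unemployment insurance (employee share): $4,117.01 × 0.005 = $20.59
Medicare tax: $4,117.01 × 0.02 = $82.34
Gym membership: $170.42
Total deductions = $195.56 + $352.93 + $1,058.79 + $20.59 + $82.34 + $170.42 = $1,880.63
Net pay = $4,117.01 − $1,880.63 = $2,236.38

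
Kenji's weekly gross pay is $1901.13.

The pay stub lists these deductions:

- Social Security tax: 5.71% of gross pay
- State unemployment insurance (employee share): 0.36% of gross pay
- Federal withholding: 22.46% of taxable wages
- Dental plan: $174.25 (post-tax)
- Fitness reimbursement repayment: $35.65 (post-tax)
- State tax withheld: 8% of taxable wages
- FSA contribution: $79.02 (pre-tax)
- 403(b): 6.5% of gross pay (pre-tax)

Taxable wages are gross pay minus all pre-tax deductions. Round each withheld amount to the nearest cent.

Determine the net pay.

$855.88

FSA contribution: $79.02
403(b): $1901.13 × 0.065 = $123.57
Pre-tax total = $79.02 + $123.57 = $202.59
Taxable wages = $1901.13 − $202.59 = $1698.54
Federal withholding: $1698.54 × 0.2246 = $381.49
State tax withheld: $1698.54 × 0.08 = $135.88
Social Security tax: $1901.13 × 0.0571 = $108.55
State unemployment insurance (employee share): $1901.13 × 0.0036 = $6.84
Dental plan: $174.25
Fitness reimbursement repayment: $35.65
Total deductions = $79.02 + $123.57 + $381.49 + $135.88 + $108.55 + $6.84 + $174.25 + $35.65 = $1045.25
Net pay = $1901.13 − $1045.25 = $855.88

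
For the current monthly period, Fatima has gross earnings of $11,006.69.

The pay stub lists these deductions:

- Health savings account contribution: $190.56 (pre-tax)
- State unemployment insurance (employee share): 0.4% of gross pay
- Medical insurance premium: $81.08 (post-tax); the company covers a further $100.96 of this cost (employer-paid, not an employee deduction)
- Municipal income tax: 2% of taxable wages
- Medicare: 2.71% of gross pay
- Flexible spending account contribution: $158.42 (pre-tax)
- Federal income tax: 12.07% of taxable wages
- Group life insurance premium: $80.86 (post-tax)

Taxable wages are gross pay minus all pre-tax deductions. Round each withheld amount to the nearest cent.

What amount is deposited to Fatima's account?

$8,653.92

Health savings account contribution: $190.56
Flexible spending account contribution: $158.42
Pre-tax total = $190.56 + $158.42 = $348.98
Taxable wages = $11,006.69 − $348.98 = $10,657.71
Municipal income tax: $10,657.71 × 0.02 = $213.15
Federal income tax: $10,657.71 × 0.1207 = $1,286.39
Medicare: $11,006.69 × 0.0271 = $298.28
State unemployment insurance (employee share): $11,006.69 × 0.004 = $44.03
Medical insurance premium: $81.08
Group life insurance premium: $80.86
(Employer's $100.96 toward medical insurance premium is not withheld from the employee.)
Total deductions = $190.56 + $158.42 + $213.15 + $1,286.39 + $298.28 + $44.03 + $81.08 + $80.86 = $2,352.77
Net pay = $11,006.69 − $2,352.77 = $8,653.92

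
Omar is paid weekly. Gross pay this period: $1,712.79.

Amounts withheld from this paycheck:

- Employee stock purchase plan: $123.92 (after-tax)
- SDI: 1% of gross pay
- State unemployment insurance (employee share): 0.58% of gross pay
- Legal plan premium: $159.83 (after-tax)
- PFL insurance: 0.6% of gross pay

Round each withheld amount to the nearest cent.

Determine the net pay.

State unemployment insurance (employee share): $1,712.79 × 0.0058 = $9.93
SDI: $1,712.79 × 0.01 = $17.13
PFL insurance: $1,712.79 × 0.006 = $10.28
Employee stock purchase plan: $123.92
Legal plan premium: $159.83
Total deductions = $9.93 + $17.13 + $10.28 + $123.92 + $159.83 = $321.09
Net pay = $1,712.79 − $321.09 = $1,391.70

$1,391.70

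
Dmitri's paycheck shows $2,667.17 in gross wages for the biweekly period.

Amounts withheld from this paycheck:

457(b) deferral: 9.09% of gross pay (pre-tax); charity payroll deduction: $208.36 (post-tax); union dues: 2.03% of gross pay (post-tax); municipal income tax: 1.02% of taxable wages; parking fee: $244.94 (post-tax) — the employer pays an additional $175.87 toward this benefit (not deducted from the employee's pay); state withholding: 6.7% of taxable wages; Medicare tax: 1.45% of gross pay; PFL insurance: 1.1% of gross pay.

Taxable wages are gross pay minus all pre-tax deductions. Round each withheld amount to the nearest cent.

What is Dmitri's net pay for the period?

457(b) deferral: $2,667.17 × 0.0909 = $242.45
Taxable wages = $2,667.17 − $242.45 = $2,424.72
Municipal income tax: $2,424.72 × 0.0102 = $24.73
State withholding: $2,424.72 × 0.067 = $162.46
Medicare tax: $2,667.17 × 0.0145 = $38.67
PFL insurance: $2,667.17 × 0.011 = $29.34
Union dues: $2,667.17 × 0.0203 = $54.14
Charity payroll deduction: $208.36
Parking fee: $244.94
(Employer's $175.87 toward parking fee is not withheld from the employee.)
Total deductions = $242.45 + $24.73 + $162.46 + $38.67 + $29.34 + $54.14 + $208.36 + $244.94 = $1,005.09
Net pay = $2,667.17 − $1,005.09 = $1,662.08

$1,662.08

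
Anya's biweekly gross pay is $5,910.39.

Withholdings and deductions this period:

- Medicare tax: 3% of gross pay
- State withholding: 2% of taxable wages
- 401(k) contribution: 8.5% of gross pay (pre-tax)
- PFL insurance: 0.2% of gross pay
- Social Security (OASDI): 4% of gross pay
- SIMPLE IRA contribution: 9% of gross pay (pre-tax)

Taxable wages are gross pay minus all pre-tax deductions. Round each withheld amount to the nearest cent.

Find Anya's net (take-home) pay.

401(k) contribution: $5,910.39 × 0.085 = $502.38
SIMPLE IRA contribution: $5,910.39 × 0.09 = $531.94
Pre-tax total = $502.38 + $531.94 = $1,034.32
Taxable wages = $5,910.39 − $1,034.32 = $4,876.07
State withholding: $4,876.07 × 0.02 = $97.52
Social Security (OASDI): $5,910.39 × 0.04 = $236.42
PFL insurance: $5,910.39 × 0.002 = $11.82
Medicare tax: $5,910.39 × 0.03 = $177.31
Total deductions = $502.38 + $531.94 + $97.52 + $236.42 + $11.82 + $177.31 = $1,557.39
Net pay = $5,910.39 − $1,557.39 = $4,353.00

$4,353.00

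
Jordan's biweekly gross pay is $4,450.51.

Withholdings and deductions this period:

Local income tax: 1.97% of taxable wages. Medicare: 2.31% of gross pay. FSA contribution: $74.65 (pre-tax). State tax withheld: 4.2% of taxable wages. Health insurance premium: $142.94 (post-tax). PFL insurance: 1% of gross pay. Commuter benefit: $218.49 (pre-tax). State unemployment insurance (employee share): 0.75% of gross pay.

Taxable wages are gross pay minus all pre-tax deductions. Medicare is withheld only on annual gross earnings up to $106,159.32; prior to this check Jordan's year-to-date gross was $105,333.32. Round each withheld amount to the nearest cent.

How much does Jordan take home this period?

$3,660.95

FSA contribution: $74.65
Commuter benefit: $218.49
Pre-tax total = $74.65 + $218.49 = $293.14
Taxable wages = $4,450.51 − $293.14 = $4,157.37
Local income tax: $4,157.37 × 0.0197 = $81.90
State tax withheld: $4,157.37 × 0.042 = $174.61
PFL insurance: $4,450.51 × 0.01 = $44.51
Medicare: only $106,159.32 − $105,333.32 = $826.00 of this check is subject → $826.00 × 0.0231 = $19.08
State unemployment insurance (employee share): $4,450.51 × 0.0075 = $33.38
Health insurance premium: $142.94
Total deductions = $74.65 + $218.49 + $81.90 + $174.61 + $44.51 + $19.08 + $33.38 + $142.94 = $789.56
Net pay = $4,450.51 − $789.56 = $3,660.95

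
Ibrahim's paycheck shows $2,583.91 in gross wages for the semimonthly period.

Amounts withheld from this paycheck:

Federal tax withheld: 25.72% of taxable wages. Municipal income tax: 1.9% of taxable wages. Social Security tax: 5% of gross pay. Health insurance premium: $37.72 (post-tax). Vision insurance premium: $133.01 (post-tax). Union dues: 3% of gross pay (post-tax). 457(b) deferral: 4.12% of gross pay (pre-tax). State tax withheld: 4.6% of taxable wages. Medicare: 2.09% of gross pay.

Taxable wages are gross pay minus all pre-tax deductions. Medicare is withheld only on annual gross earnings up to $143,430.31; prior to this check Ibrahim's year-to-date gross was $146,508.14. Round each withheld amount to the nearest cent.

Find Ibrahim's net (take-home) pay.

457(b) deferral: $2,583.91 × 0.0412 = $106.46
Taxable wages = $2,583.91 − $106.46 = $2,477.45
State tax withheld: $2,477.45 × 0.046 = $113.96
Federal tax withheld: $2,477.45 × 0.2572 = $637.20
Municipal income tax: $2,477.45 × 0.019 = $47.07
Medicare: annual cap $143,430.31 already reached (YTD $146,508.14), so $0.00
Social Security tax: $2,583.91 × 0.05 = $129.20
Union dues: $2,583.91 × 0.03 = $77.52
Health insurance premium: $37.72
Vision insurance premium: $133.01
Total deductions = $106.46 + $113.96 + $637.20 + $47.07 + $0.00 + $129.20 + $77.52 + $37.72 + $133.01 = $1,282.14
Net pay = $2,583.91 − $1,282.14 = $1,301.77

$1,301.77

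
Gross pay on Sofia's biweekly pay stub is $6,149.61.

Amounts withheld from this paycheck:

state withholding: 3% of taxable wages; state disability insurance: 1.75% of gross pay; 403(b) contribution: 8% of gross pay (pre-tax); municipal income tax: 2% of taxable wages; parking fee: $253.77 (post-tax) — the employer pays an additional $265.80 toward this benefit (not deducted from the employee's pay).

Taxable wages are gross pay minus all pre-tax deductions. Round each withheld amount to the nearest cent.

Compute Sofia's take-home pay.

$5,013.37

403(b) contribution: $6,149.61 × 0.08 = $491.97
Taxable wages = $6,149.61 − $491.97 = $5,657.64
State withholding: $5,657.64 × 0.03 = $169.73
Municipal income tax: $5,657.64 × 0.02 = $113.15
State disability insurance: $6,149.61 × 0.0175 = $107.62
Parking fee: $253.77
(Employer's $265.80 toward parking fee is not withheld from the employee.)
Total deductions = $491.97 + $169.73 + $113.15 + $107.62 + $253.77 = $1,136.24
Net pay = $6,149.61 − $1,136.24 = $5,013.37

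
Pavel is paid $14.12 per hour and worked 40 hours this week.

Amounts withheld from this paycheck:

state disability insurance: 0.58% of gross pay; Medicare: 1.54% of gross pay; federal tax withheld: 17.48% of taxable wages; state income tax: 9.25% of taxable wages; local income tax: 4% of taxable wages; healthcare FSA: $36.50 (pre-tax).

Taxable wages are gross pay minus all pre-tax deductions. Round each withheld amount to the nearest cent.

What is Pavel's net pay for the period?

Gross pay: 40 × $14.12 = $564.80
Healthcare FSA: $36.50
Taxable wages = $564.80 − $36.50 = $528.30
Federal tax withheld: $528.30 × 0.1748 = $92.35
Local income tax: $528.30 × 0.04 = $21.13
State income tax: $528.30 × 0.0925 = $48.87
State disability insurance: $564.80 × 0.0058 = $3.28
Medicare: $564.80 × 0.0154 = $8.70
Total deductions = $36.50 + $92.35 + $21.13 + $48.87 + $3.28 + $8.70 = $210.83
Net pay = $564.80 − $210.83 = $353.97

$353.97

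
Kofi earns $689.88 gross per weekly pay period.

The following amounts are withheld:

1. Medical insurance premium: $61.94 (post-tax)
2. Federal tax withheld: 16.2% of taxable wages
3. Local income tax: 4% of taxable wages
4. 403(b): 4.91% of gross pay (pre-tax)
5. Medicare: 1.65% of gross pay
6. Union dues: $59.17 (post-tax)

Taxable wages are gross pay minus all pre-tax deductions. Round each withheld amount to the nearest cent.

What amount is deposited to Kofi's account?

$391.01

403(b): $689.88 × 0.0491 = $33.87
Taxable wages = $689.88 − $33.87 = $656.01
Federal tax withheld: $656.01 × 0.162 = $106.27
Local income tax: $656.01 × 0.04 = $26.24
Medicare: $689.88 × 0.0165 = $11.38
Union dues: $59.17
Medical insurance premium: $61.94
Total deductions = $33.87 + $106.27 + $26.24 + $11.38 + $59.17 + $61.94 = $298.87
Net pay = $689.88 − $298.87 = $391.01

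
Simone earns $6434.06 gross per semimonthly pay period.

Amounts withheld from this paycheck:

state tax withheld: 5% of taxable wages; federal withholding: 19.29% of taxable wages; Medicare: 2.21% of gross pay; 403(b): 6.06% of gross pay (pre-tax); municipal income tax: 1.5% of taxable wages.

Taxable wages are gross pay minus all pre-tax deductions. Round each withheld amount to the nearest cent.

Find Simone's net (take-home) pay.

403(b): $6434.06 × 0.0606 = $389.90
Taxable wages = $6434.06 − $389.90 = $6044.16
Municipal income tax: $6044.16 × 0.015 = $90.66
Federal withholding: $6044.16 × 0.1929 = $1165.92
State tax withheld: $6044.16 × 0.05 = $302.21
Medicare: $6434.06 × 0.0221 = $142.19
Total deductions = $389.90 + $90.66 + $1165.92 + $302.21 + $142.19 = $2090.88
Net pay = $6434.06 − $2090.88 = $4343.18

$4343.18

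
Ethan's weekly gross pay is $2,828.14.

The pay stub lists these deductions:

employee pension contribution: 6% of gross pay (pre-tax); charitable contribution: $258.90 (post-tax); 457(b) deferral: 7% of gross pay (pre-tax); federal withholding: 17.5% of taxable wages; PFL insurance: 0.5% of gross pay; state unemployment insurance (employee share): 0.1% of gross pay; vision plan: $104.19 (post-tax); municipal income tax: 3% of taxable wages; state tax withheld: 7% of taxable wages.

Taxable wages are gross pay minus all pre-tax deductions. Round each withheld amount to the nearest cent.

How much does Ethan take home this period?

$1,403.80

457(b) deferral: $2,828.14 × 0.07 = $197.97
Employee pension contribution: $2,828.14 × 0.06 = $169.69
Pre-tax total = $197.97 + $169.69 = $367.66
Taxable wages = $2,828.14 − $367.66 = $2,460.48
Municipal income tax: $2,460.48 × 0.03 = $73.81
Federal withholding: $2,460.48 × 0.175 = $430.58
State tax withheld: $2,460.48 × 0.07 = $172.23
PFL insurance: $2,828.14 × 0.005 = $14.14
State unemployment insurance (employee share): $2,828.14 × 0.001 = $2.83
Vision plan: $104.19
Charitable contribution: $258.90
Total deductions = $197.97 + $169.69 + $73.81 + $430.58 + $172.23 + $14.14 + $2.83 + $104.19 + $258.90 = $1,424.34
Net pay = $2,828.14 − $1,424.34 = $1,403.80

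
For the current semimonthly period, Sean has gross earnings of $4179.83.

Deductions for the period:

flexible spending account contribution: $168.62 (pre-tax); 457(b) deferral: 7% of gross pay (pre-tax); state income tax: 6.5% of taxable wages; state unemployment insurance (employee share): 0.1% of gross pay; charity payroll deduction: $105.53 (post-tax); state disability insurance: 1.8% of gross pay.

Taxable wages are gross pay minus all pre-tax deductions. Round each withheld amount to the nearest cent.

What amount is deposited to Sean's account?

Flexible spending account contribution: $168.62
457(b) deferral: $4179.83 × 0.07 = $292.59
Pre-tax total = $168.62 + $292.59 = $461.21
Taxable wages = $4179.83 − $461.21 = $3718.62
State income tax: $3718.62 × 0.065 = $241.71
State disability insurance: $4179.83 × 0.018 = $75.24
State unemployment insurance (employee share): $4179.83 × 0.001 = $4.18
Charity payroll deduction: $105.53
Total deductions = $168.62 + $292.59 + $241.71 + $75.24 + $4.18 + $105.53 = $887.87
Net pay = $4179.83 − $887.87 = $3291.96

$3291.96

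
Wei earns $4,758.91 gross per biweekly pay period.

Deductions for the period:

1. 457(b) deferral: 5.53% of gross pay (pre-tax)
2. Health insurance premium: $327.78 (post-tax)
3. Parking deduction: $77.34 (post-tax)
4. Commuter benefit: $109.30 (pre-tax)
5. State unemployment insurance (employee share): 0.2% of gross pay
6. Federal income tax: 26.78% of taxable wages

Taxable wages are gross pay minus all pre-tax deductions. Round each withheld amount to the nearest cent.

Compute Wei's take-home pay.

457(b) deferral: $4,758.91 × 0.0553 = $263.17
Commuter benefit: $109.30
Pre-tax total = $263.17 + $109.30 = $372.47
Taxable wages = $4,758.91 − $372.47 = $4,386.44
Federal income tax: $4,386.44 × 0.2678 = $1,174.69
State unemployment insurance (employee share): $4,758.91 × 0.002 = $9.52
Parking deduction: $77.34
Health insurance premium: $327.78
Total deductions = $263.17 + $109.30 + $1,174.69 + $9.52 + $77.34 + $327.78 = $1,961.80
Net pay = $4,758.91 − $1,961.80 = $2,797.11

$2,797.11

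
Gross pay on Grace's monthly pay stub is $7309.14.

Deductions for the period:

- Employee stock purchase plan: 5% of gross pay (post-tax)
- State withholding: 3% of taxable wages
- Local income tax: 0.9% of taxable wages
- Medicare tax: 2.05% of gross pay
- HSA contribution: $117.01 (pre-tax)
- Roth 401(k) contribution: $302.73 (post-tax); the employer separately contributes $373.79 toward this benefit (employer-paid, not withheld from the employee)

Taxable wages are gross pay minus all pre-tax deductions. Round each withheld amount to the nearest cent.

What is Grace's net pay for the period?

HSA contribution: $117.01
Taxable wages = $7309.14 − $117.01 = $7192.13
State withholding: $7192.13 × 0.03 = $215.76
Local income tax: $7192.13 × 0.009 = $64.73
Medicare tax: $7309.14 × 0.0205 = $149.84
Employee stock purchase plan: $7309.14 × 0.05 = $365.46
Roth 401(k) contribution: $302.73
(Employer's $373.79 toward Roth 401(k) contribution is not withheld from the employee.)
Total deductions = $117.01 + $215.76 + $64.73 + $149.84 + $365.46 + $302.73 = $1215.53
Net pay = $7309.14 − $1215.53 = $6093.61

$6093.61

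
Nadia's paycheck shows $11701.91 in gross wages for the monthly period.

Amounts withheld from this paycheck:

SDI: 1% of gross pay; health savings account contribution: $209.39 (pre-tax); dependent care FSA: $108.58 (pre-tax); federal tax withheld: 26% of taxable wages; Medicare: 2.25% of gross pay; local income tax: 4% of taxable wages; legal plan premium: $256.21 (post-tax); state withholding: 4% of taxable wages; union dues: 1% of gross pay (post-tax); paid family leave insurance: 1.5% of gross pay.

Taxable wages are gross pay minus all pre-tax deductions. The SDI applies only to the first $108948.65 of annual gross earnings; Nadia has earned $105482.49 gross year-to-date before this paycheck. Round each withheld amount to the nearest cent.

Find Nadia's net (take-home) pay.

$6666.69

Dependent care FSA: $108.58
Health savings account contribution: $209.39
Pre-tax total = $108.58 + $209.39 = $317.97
Taxable wages = $11701.91 − $317.97 = $11383.94
State withholding: $11383.94 × 0.04 = $455.36
Federal tax withheld: $11383.94 × 0.26 = $2959.82
Local income tax: $11383.94 × 0.04 = $455.36
Medicare: $11701.91 × 0.0225 = $263.29
Paid family leave insurance: $11701.91 × 0.015 = $175.53
SDI: only $108948.65 − $105482.49 = $3466.16 of this check is subject → $3466.16 × 0.01 = $34.66
Legal plan premium: $256.21
Union dues: $11701.91 × 0.01 = $117.02
Total deductions = $108.58 + $209.39 + $455.36 + $2959.82 + $455.36 + $263.29 + $175.53 + $34.66 + $256.21 + $117.02 = $5035.22
Net pay = $11701.91 − $5035.22 = $6666.69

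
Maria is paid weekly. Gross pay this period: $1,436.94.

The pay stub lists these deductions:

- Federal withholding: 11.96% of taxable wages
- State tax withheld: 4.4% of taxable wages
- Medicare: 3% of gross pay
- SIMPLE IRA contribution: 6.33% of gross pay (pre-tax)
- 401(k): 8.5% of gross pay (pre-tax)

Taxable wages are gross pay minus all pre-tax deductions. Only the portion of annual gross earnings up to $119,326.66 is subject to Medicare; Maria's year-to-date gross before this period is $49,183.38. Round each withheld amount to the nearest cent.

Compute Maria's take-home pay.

401(k): $1,436.94 × 0.085 = $122.14
SIMPLE IRA contribution: $1,436.94 × 0.0633 = $90.96
Pre-tax total = $122.14 + $90.96 = $213.10
Taxable wages = $1,436.94 − $213.10 = $1,223.84
State tax withheld: $1,223.84 × 0.044 = $53.85
Federal withholding: $1,223.84 × 0.1196 = $146.37
Medicare: cap not yet reached, full $1,436.94 is subject → $1,436.94 × 0.03 = $43.11
Total deductions = $122.14 + $90.96 + $53.85 + $146.37 + $43.11 = $456.43
Net pay = $1,436.94 − $456.43 = $980.51

$980.51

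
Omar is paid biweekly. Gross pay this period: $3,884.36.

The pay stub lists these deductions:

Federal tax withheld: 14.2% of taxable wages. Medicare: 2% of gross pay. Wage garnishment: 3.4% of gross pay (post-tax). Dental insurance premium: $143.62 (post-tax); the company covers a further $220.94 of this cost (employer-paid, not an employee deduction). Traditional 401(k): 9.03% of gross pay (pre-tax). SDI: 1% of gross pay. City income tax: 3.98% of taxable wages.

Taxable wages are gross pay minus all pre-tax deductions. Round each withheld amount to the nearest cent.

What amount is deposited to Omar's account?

$2,498.97

Traditional 401(k): $3,884.36 × 0.0903 = $350.76
Taxable wages = $3,884.36 − $350.76 = $3,533.60
Federal tax withheld: $3,533.60 × 0.142 = $501.77
City income tax: $3,533.60 × 0.0398 = $140.64
SDI: $3,884.36 × 0.01 = $38.84
Medicare: $3,884.36 × 0.02 = $77.69
Dental insurance premium: $143.62
Wage garnishment: $3,884.36 × 0.034 = $132.07
(Employer's $220.94 toward dental insurance premium is not withheld from the employee.)
Total deductions = $350.76 + $501.77 + $140.64 + $38.84 + $77.69 + $143.62 + $132.07 = $1,385.39
Net pay = $3,884.36 − $1,385.39 = $2,498.97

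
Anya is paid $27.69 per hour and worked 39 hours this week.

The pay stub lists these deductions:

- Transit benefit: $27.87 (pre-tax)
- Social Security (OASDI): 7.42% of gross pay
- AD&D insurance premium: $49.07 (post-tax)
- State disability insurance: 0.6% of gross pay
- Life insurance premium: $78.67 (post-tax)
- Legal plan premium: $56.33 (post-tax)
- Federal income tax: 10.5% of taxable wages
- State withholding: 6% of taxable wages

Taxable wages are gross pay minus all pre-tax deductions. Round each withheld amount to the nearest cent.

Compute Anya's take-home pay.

$607.78

Gross pay: 39 × $27.69 = $1,079.91
Transit benefit: $27.87
Taxable wages = $1,079.91 − $27.87 = $1,052.04
State withholding: $1,052.04 × 0.06 = $63.12
Federal income tax: $1,052.04 × 0.105 = $110.46
State disability insurance: $1,079.91 × 0.006 = $6.48
Social Security (OASDI): $1,079.91 × 0.0742 = $80.13
Legal plan premium: $56.33
AD&D insurance premium: $49.07
Life insurance premium: $78.67
Total deductions = $27.87 + $63.12 + $110.46 + $6.48 + $80.13 + $56.33 + $49.07 + $78.67 = $472.13
Net pay = $1,079.91 − $472.13 = $607.78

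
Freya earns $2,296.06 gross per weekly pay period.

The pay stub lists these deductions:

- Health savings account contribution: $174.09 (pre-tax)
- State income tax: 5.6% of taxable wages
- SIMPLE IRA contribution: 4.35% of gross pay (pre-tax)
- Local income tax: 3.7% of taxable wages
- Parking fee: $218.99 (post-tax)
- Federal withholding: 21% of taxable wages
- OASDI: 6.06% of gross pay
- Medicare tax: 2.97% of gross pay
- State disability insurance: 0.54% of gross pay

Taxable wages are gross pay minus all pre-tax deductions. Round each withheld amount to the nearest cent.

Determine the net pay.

$970.67

SIMPLE IRA contribution: $2,296.06 × 0.0435 = $99.88
Health savings account contribution: $174.09
Pre-tax total = $99.88 + $174.09 = $273.97
Taxable wages = $2,296.06 − $273.97 = $2,022.09
Federal withholding: $2,022.09 × 0.21 = $424.64
State income tax: $2,022.09 × 0.056 = $113.24
Local income tax: $2,022.09 × 0.037 = $74.82
Medicare tax: $2,296.06 × 0.0297 = $68.19
OASDI: $2,296.06 × 0.0606 = $139.14
State disability insurance: $2,296.06 × 0.0054 = $12.40
Parking fee: $218.99
Total deductions = $99.88 + $174.09 + $424.64 + $113.24 + $74.82 + $68.19 + $139.14 + $12.40 + $218.99 = $1,325.39
Net pay = $2,296.06 − $1,325.39 = $970.67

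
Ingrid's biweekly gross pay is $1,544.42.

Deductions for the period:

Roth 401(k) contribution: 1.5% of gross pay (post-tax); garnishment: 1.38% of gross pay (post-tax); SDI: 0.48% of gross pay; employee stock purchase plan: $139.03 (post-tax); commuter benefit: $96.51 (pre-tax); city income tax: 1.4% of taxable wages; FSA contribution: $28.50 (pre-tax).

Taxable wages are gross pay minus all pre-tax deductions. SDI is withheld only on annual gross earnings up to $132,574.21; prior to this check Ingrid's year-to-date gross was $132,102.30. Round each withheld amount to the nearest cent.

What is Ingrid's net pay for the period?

$1,213.76

FSA contribution: $28.50
Commuter benefit: $96.51
Pre-tax total = $28.50 + $96.51 = $125.01
Taxable wages = $1,544.42 − $125.01 = $1,419.41
City income tax: $1,419.41 × 0.014 = $19.87
SDI: only $132,574.21 − $132,102.30 = $471.91 of this check is subject → $471.91 × 0.0048 = $2.27
Garnishment: $1,544.42 × 0.0138 = $21.31
Roth 401(k) contribution: $1,544.42 × 0.015 = $23.17
Employee stock purchase plan: $139.03
Total deductions = $28.50 + $96.51 + $19.87 + $2.27 + $21.31 + $23.17 + $139.03 = $330.66
Net pay = $1,544.42 − $330.66 = $1,213.76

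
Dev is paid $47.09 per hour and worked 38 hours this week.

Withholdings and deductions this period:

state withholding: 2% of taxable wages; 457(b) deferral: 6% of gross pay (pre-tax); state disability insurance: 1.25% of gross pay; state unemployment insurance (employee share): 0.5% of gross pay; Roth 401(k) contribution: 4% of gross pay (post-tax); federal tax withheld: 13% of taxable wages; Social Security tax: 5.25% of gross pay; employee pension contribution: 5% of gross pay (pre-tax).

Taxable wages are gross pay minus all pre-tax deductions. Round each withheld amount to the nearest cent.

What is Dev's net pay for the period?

Gross pay: 38 × $47.09 = $1,789.42
Employee pension contribution: $1,789.42 × 0.05 = $89.47
457(b) deferral: $1,789.42 × 0.06 = $107.37
Pre-tax total = $89.47 + $107.37 = $196.84
Taxable wages = $1,789.42 − $196.84 = $1,592.58
Federal tax withheld: $1,592.58 × 0.13 = $207.04
State withholding: $1,592.58 × 0.02 = $31.85
State disability insurance: $1,789.42 × 0.0125 = $22.37
State unemployment insurance (employee share): $1,789.42 × 0.005 = $8.95
Social Security tax: $1,789.42 × 0.0525 = $93.94
Roth 401(k) contribution: $1,789.42 × 0.04 = $71.58
Total deductions = $89.47 + $107.37 + $207.04 + $31.85 + $22.37 + $8.95 + $93.94 + $71.58 = $632.57
Net pay = $1,789.42 − $632.57 = $1,156.85

$1,156.85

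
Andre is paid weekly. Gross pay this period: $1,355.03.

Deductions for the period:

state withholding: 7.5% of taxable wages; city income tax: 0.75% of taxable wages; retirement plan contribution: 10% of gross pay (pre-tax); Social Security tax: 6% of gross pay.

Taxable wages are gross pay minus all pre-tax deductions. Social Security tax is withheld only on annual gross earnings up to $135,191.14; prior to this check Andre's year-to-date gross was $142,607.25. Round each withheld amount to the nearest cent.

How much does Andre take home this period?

Retirement plan contribution: $1,355.03 × 0.1 = $135.50
Taxable wages = $1,355.03 − $135.50 = $1,219.53
City income tax: $1,219.53 × 0.0075 = $9.15
State withholding: $1,219.53 × 0.075 = $91.46
Social Security tax: annual cap $135,191.14 already reached (YTD $142,607.25), so $0.00
Total deductions = $135.50 + $9.15 + $91.46 + $0.00 = $236.11
Net pay = $1,355.03 − $236.11 = $1,118.92

$1,118.92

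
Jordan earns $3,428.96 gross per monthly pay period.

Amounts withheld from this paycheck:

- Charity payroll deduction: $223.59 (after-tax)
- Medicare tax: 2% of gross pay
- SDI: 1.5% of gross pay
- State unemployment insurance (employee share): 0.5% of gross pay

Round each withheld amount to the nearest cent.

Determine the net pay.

$3,068.22

State unemployment insurance (employee share): $3,428.96 × 0.005 = $17.14
SDI: $3,428.96 × 0.015 = $51.43
Medicare tax: $3,428.96 × 0.02 = $68.58
Charity payroll deduction: $223.59
Total deductions = $17.14 + $51.43 + $68.58 + $223.59 = $360.74
Net pay = $3,428.96 − $360.74 = $3,068.22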